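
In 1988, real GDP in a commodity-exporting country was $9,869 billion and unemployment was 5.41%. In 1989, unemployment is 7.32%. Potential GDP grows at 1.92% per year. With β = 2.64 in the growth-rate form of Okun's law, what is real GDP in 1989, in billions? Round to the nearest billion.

$9,561 billion

Δu = 7.32 - 5.41 = 1.91 points.
Okun's law (growth form): g_Y = g_Y* - β × Δu = 1.92 - 2.64 × (1.91) = 1.92 - 5.0424 = -3.1224%.
Real GDP in the next year = 9869 × (1 - 3.1224/100) = 9869 × 0.968776 ≈ 9561 billion.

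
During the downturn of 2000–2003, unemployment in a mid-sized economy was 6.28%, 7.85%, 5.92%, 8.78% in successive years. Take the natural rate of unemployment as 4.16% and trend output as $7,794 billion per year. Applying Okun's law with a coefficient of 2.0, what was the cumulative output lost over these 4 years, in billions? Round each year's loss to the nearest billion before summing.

Year 2000: gap = -2.0 × (6.28 - 4.16) = -4.24%, loss ≈ 7794 × 4.24/100 ≈ 330.
Year 2001: gap = -2.0 × (7.85 - 4.16) = -7.38%, loss ≈ 7794 × 7.38/100 ≈ 575.
Year 2002: gap = -2.0 × (5.92 - 4.16) = -3.52%, loss ≈ 7794 × 3.52/100 ≈ 274.
Year 2003: gap = -2.0 × (8.78 - 4.16) = -9.24%, loss ≈ 7794 × 9.24/100 ≈ 720.
Total lost output = 330 + 575 + 274 + 720 = 1899 billion.

$1,899 billion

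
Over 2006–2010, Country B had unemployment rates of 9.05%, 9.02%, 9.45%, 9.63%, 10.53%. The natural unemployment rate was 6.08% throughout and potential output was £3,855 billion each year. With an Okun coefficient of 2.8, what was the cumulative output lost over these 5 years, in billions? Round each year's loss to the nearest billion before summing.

£1,865 billion

Year 2006: gap = -2.8 × (9.05 - 6.08) = -8.316%, loss ≈ 3855 × 8.316/100 ≈ 321.
Year 2007: gap = -2.8 × (9.02 - 6.08) = -8.232%, loss ≈ 3855 × 8.232/100 ≈ 317.
Year 2008: gap = -2.8 × (9.45 - 6.08) = -9.436%, loss ≈ 3855 × 9.436/100 ≈ 364.
Year 2009: gap = -2.8 × (9.63 - 6.08) = -9.94%, loss ≈ 3855 × 9.94/100 ≈ 383.
Year 2010: gap = -2.8 × (10.53 - 6.08) = -12.46%, loss ≈ 3855 × 12.46/100 ≈ 480.
Total lost output = 321 + 317 + 364 + 383 + 480 = 1865 billion.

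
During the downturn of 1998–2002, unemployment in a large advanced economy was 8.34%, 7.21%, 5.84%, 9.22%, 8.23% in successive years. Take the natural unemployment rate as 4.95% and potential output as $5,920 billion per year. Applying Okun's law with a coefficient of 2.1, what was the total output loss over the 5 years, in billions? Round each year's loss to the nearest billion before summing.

$1,752 billion

Year 1998: gap = -2.1 × (8.34 - 4.95) = -7.119%, loss ≈ 5920 × 7.119/100 ≈ 421.
Year 1999: gap = -2.1 × (7.21 - 4.95) = -4.746%, loss ≈ 5920 × 4.746/100 ≈ 281.
Year 2000: gap = -2.1 × (5.84 - 4.95) = -1.869%, loss ≈ 5920 × 1.869/100 ≈ 111.
Year 2001: gap = -2.1 × (9.22 - 4.95) = -8.967%, loss ≈ 5920 × 8.967/100 ≈ 531.
Year 2002: gap = -2.1 × (8.23 - 4.95) = -6.888%, loss ≈ 5920 × 6.888/100 ≈ 408.
Total lost output = 421 + 281 + 111 + 531 + 408 = 1752 billion.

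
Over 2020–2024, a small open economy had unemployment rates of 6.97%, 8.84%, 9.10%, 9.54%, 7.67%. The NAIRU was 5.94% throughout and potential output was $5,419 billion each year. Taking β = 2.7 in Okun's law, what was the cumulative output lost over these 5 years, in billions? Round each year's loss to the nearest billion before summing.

Year 2020: gap = -2.7 × (6.97 - 5.94) = -2.781%, loss ≈ 5419 × 2.781/100 ≈ 151.
Year 2021: gap = -2.7 × (8.84 - 5.94) = -7.83%, loss ≈ 5419 × 7.83/100 ≈ 424.
Year 2022: gap = -2.7 × (9.1 - 5.94) = -8.532%, loss ≈ 5419 × 8.532/100 ≈ 462.
Year 2023: gap = -2.7 × (9.54 - 5.94) = -9.72%, loss ≈ 5419 × 9.72/100 ≈ 527.
Year 2024: gap = -2.7 × (7.67 - 5.94) = -4.671%, loss ≈ 5419 × 4.671/100 ≈ 253.
Total lost output = 151 + 424 + 462 + 527 + 253 = 1817 billion.

$1,817 billion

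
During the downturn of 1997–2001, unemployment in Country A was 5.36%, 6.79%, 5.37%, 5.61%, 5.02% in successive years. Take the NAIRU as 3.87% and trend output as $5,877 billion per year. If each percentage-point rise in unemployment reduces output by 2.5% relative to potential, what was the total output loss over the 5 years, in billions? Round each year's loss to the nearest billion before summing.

Year 1997: gap = -2.5 × (5.36 - 3.87) = -3.725%, loss ≈ 5877 × 3.725/100 ≈ 219.
Year 1998: gap = -2.5 × (6.79 - 3.87) = -7.3%, loss ≈ 5877 × 7.3/100 ≈ 429.
Year 1999: gap = -2.5 × (5.37 - 3.87) = -3.75%, loss ≈ 5877 × 3.75/100 ≈ 220.
Year 2000: gap = -2.5 × (5.61 - 3.87) = -4.35%, loss ≈ 5877 × 4.35/100 ≈ 256.
Year 2001: gap = -2.5 × (5.02 - 3.87) = -2.875%, loss ≈ 5877 × 2.875/100 ≈ 169.
Total lost output = 219 + 429 + 220 + 256 + 169 = 1293 billion.

$1,293 billion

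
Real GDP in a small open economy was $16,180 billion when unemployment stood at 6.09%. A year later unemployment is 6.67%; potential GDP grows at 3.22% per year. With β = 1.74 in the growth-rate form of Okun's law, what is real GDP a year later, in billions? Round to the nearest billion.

$16,538 billion

Δu = 6.67 - 6.09 = 0.58 points.
Okun's law (growth form): g_Y = g_Y* - β × Δu = 3.22 - 1.74 × (0.58) = 3.22 - 1.0092 = 2.2108%.
Real GDP in the next year = 16180 × (1 + 2.2108/100) = 16180 × 1.022108 ≈ 16538 billion.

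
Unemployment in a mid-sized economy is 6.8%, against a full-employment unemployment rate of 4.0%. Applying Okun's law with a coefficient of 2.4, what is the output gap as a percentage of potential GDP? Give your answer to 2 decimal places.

-6.72%

The unemployment gap is 6.8 - 4 = 2.8 percentage points.
Okun's law gives an output gap of -2.4 × 2.8 = -6.72%, i.e. 6.72% below potential.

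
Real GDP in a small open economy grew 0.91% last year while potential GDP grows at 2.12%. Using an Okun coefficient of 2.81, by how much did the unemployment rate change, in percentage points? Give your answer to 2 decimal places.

Growth-rate Okun's law: g_Y = g_Y* - β × Δu, so Δu = (g_Y* - g_Y)/β.
Δu = (2.12 - 0.91)/2.81 = 1.21/2.81 = 0.43 percentage points.

0.43 percentage points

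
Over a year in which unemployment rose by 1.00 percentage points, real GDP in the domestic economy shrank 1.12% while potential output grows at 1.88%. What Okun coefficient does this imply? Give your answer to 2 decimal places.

Growth form: g_Y = g_Y* - β × Δu, so β = (g_Y* - g_Y)/Δu.
β = (1.88 + 1.12)/1.00 = 3/1.00 = 3.00.

β ≈ 3.00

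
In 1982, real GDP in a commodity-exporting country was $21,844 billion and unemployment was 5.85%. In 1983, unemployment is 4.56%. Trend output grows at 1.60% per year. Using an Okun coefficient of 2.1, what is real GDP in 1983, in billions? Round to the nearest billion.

Δu = 4.56 - 5.85 = -1.29 points.
Okun's law (growth form): g_Y = g_Y* - β × Δu = 1.60 - 2.1 × (-1.29) = 1.6 + 2.709 = 4.309%.
Real GDP in the next year = 21844 × (1 + 4.309/100) = 21844 × 1.04309 ≈ 22785 billion.

$22,785 billion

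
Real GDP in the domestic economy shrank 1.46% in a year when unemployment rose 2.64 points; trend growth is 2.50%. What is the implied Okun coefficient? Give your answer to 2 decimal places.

Growth form: g_Y = g_Y* - β × Δu, so β = (g_Y* - g_Y)/Δu.
β = (2.5 + 1.46)/2.64 = 3.96/2.64 = 1.50.

β ≈ 1.50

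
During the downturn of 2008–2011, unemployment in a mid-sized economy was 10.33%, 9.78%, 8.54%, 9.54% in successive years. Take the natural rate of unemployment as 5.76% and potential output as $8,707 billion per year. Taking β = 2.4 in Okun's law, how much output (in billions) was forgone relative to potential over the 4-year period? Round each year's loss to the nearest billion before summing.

$3,166 billion

Year 2008: gap = -2.4 × (10.33 - 5.76) = -10.968%, loss ≈ 8707 × 10.968/100 ≈ 955.
Year 2009: gap = -2.4 × (9.78 - 5.76) = -9.648%, loss ≈ 8707 × 9.648/100 ≈ 840.
Year 2010: gap = -2.4 × (8.54 - 5.76) = -6.672%, loss ≈ 8707 × 6.672/100 ≈ 581.
Year 2011: gap = -2.4 × (9.54 - 5.76) = -9.072%, loss ≈ 8707 × 9.072/100 ≈ 790.
Total lost output = 955 + 840 + 581 + 790 = 3166 billion.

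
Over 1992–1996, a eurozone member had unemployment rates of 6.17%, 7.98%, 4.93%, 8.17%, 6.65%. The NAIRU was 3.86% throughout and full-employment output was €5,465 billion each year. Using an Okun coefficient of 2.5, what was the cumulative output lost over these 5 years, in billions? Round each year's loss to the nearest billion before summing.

Year 1992: gap = -2.5 × (6.17 - 3.86) = -5.775%, loss ≈ 5465 × 5.775/100 ≈ 316.
Year 1993: gap = -2.5 × (7.98 - 3.86) = -10.3%, loss ≈ 5465 × 10.3/100 ≈ 563.
Year 1994: gap = -2.5 × (4.93 - 3.86) = -2.675%, loss ≈ 5465 × 2.675/100 ≈ 146.
Year 1995: gap = -2.5 × (8.17 - 3.86) = -10.775%, loss ≈ 5465 × 10.775/100 ≈ 589.
Year 1996: gap = -2.5 × (6.65 - 3.86) = -6.975%, loss ≈ 5465 × 6.975/100 ≈ 381.
Total lost output = 316 + 563 + 146 + 589 + 381 = 1995 billion.

€1,995 billion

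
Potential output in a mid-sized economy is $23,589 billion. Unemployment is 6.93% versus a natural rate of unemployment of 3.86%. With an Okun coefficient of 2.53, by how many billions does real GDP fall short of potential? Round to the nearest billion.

$1,832 billion

Output gap = -2.53 × (6.93 - 3.86) = -2.53 × 3.07 = -7.7671%.
Actual GDP ≈ 23589 × 0.922329 ≈ 21757 billion, so the shortfall is 23589 - 21757 = 1832 billion.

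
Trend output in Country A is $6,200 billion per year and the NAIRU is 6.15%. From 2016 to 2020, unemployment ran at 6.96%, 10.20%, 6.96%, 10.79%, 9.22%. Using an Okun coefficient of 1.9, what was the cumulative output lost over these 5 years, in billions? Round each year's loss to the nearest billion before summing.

$1,576 billion

Year 2016: gap = -1.9 × (6.96 - 6.15) = -1.539%, loss ≈ 6200 × 1.539/100 ≈ 95.
Year 2017: gap = -1.9 × (10.2 - 6.15) = -7.695%, loss ≈ 6200 × 7.695/100 ≈ 477.
Year 2018: gap = -1.9 × (6.96 - 6.15) = -1.539%, loss ≈ 6200 × 1.539/100 ≈ 95.
Year 2019: gap = -1.9 × (10.79 - 6.15) = -8.816%, loss ≈ 6200 × 8.816/100 ≈ 547.
Year 2020: gap = -1.9 × (9.22 - 6.15) = -5.833%, loss ≈ 6200 × 5.833/100 ≈ 362.
Total lost output = 95 + 477 + 95 + 547 + 362 = 1576 billion.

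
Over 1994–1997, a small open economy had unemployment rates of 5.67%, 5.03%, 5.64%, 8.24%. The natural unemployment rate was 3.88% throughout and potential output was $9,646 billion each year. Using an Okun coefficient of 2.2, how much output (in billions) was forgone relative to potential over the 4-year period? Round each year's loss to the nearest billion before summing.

Year 1994: gap = -2.2 × (5.67 - 3.88) = -3.938%, loss ≈ 9646 × 3.938/100 ≈ 380.
Year 1995: gap = -2.2 × (5.03 - 3.88) = -2.53%, loss ≈ 9646 × 2.53/100 ≈ 244.
Year 1996: gap = -2.2 × (5.64 - 3.88) = -3.872%, loss ≈ 9646 × 3.872/100 ≈ 373.
Year 1997: gap = -2.2 × (8.24 - 3.88) = -9.592%, loss ≈ 9646 × 9.592/100 ≈ 925.
Total lost output = 380 + 244 + 373 + 925 = 1922 billion.

$1,922 billion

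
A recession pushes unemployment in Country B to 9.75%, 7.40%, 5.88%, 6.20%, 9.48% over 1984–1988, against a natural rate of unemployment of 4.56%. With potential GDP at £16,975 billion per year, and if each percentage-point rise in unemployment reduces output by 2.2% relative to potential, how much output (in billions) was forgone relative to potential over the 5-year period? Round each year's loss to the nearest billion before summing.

£5,941 billion

Year 1984: gap = -2.2 × (9.75 - 4.56) = -11.418%, loss ≈ 16975 × 11.418/100 ≈ 1938.
Year 1985: gap = -2.2 × (7.4 - 4.56) = -6.248%, loss ≈ 16975 × 6.248/100 ≈ 1061.
Year 1986: gap = -2.2 × (5.88 - 4.56) = -2.904%, loss ≈ 16975 × 2.904/100 ≈ 493.
Year 1987: gap = -2.2 × (6.2 - 4.56) = -3.608%, loss ≈ 16975 × 3.608/100 ≈ 612.
Year 1988: gap = -2.2 × (9.48 - 4.56) = -10.824%, loss ≈ 16975 × 10.824/100 ≈ 1837.
Total lost output = 1938 + 1061 + 493 + 612 + 1837 = 5941 billion.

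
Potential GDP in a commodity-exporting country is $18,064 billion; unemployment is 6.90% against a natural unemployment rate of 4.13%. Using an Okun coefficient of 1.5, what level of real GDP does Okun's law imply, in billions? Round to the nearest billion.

$17,313 billion

Unemployment gap = 6.9 - 4.13 = 2.77 points, so the output gap is -1.5 × 2.77 = -4.155%.
Actual GDP = 18064 × (1 - 4.155/100) = 18064 × 0.95845 ≈ 17313 billion.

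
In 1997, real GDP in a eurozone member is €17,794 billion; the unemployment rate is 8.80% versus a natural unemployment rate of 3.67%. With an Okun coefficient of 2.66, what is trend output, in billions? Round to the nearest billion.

€20,606 billion

Unemployment gap = 8.8 - 3.67 = 5.13 points, so output gap = -2.66 × 5.13 = -13.6458%.
Since Y = Y* × (1 + gap/100), Y* = 17794/0.863542 ≈ 20606 billion.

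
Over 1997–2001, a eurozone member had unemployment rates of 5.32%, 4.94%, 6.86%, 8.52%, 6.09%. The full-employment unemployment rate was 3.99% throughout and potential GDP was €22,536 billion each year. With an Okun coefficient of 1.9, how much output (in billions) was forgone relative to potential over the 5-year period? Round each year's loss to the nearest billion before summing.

Year 1997: gap = -1.9 × (5.32 - 3.99) = -2.527%, loss ≈ 22536 × 2.527/100 ≈ 569.
Year 1998: gap = -1.9 × (4.94 - 3.99) = -1.805%, loss ≈ 22536 × 1.805/100 ≈ 407.
Year 1999: gap = -1.9 × (6.86 - 3.99) = -5.453%, loss ≈ 22536 × 5.453/100 ≈ 1229.
Year 2000: gap = -1.9 × (8.52 - 3.99) = -8.607%, loss ≈ 22536 × 8.607/100 ≈ 1940.
Year 2001: gap = -1.9 × (6.09 - 3.99) = -3.99%, loss ≈ 22536 × 3.99/100 ≈ 899.
Total lost output = 569 + 407 + 1229 + 1940 + 899 = 5044 billion.

€5,044 billion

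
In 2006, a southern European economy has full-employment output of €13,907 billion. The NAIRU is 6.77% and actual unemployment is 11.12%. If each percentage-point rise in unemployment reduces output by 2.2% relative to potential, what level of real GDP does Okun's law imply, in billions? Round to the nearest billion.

€12,576 billion

Unemployment gap = 11.12 - 6.77 = 4.35 points, so the output gap is -2.2 × 4.35 = -9.57%.
Actual GDP = 13907 × (1 - 9.57/100) = 13907 × 0.9043 ≈ 12576 billion.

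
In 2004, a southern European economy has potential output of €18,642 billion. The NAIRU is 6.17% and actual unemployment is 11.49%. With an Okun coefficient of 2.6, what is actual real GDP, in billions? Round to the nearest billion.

Unemployment gap = 11.49 - 6.17 = 5.32 points, so the output gap is -2.6 × 5.32 = -13.832%.
Actual GDP = 18642 × (1 - 13.832/100) = 18642 × 0.86168 ≈ 16063 billion.

€16,063 billion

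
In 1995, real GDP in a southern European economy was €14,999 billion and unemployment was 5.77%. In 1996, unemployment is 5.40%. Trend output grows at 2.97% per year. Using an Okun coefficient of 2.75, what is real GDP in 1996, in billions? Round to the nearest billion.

€15,597 billion

Δu = 5.4 - 5.77 = -0.37 points.
Okun's law (growth form): g_Y = g_Y* - β × Δu = 2.97 - 2.75 × (-0.37) = 2.97 + 1.0175 = 3.9875%.
Real GDP in the next year = 14999 × (1 + 3.9875/100) = 14999 × 1.039875 ≈ 15597 billion.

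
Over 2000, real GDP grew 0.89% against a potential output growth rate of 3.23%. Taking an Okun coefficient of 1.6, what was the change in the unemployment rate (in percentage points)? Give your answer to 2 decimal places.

1.46 percentage points

Growth-rate Okun's law: g_Y = g_Y* - β × Δu, so Δu = (g_Y* - g_Y)/β.
Δu = (3.23 - 0.89)/1.6 = 2.34/1.6 = 1.46 percentage points.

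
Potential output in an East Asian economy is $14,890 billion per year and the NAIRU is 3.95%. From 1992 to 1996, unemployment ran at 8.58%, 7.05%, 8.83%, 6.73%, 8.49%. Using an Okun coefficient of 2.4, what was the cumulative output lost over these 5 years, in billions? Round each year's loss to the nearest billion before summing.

$7,122 billion

Year 1992: gap = -2.4 × (8.58 - 3.95) = -11.112%, loss ≈ 14890 × 11.112/100 ≈ 1655.
Year 1993: gap = -2.4 × (7.05 - 3.95) = -7.44%, loss ≈ 14890 × 7.44/100 ≈ 1108.
Year 1994: gap = -2.4 × (8.83 - 3.95) = -11.712%, loss ≈ 14890 × 11.712/100 ≈ 1744.
Year 1995: gap = -2.4 × (6.73 - 3.95) = -6.672%, loss ≈ 14890 × 6.672/100 ≈ 993.
Year 1996: gap = -2.4 × (8.49 - 3.95) = -10.896%, loss ≈ 14890 × 10.896/100 ≈ 1622.
Total lost output = 1655 + 1108 + 1744 + 993 + 1622 = 7122 billion.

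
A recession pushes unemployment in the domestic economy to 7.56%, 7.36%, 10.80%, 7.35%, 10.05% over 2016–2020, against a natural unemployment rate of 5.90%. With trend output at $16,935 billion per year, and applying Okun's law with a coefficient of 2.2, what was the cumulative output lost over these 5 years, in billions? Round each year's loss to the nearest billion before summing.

$5,074 billion

Year 2016: gap = -2.2 × (7.56 - 5.9) = -3.652%, loss ≈ 16935 × 3.652/100 ≈ 618.
Year 2017: gap = -2.2 × (7.36 - 5.9) = -3.212%, loss ≈ 16935 × 3.212/100 ≈ 544.
Year 2018: gap = -2.2 × (10.8 - 5.9) = -10.78%, loss ≈ 16935 × 10.78/100 ≈ 1826.
Year 2019: gap = -2.2 × (7.35 - 5.9) = -3.19%, loss ≈ 16935 × 3.19/100 ≈ 540.
Year 2020: gap = -2.2 × (10.05 - 5.9) = -9.13%, loss ≈ 16935 × 9.13/100 ≈ 1546.
Total lost output = 618 + 544 + 1826 + 540 + 1546 = 5074 billion.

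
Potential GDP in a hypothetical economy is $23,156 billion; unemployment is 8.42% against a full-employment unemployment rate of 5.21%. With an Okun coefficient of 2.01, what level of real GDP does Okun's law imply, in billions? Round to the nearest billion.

$21,662 billion

Unemployment gap = 8.42 - 5.21 = 3.21 points, so the output gap is -2.01 × 3.21 = -6.4521%.
Actual GDP = 23156 × (1 - 6.4521/100) = 23156 × 0.935479 ≈ 21662 billion.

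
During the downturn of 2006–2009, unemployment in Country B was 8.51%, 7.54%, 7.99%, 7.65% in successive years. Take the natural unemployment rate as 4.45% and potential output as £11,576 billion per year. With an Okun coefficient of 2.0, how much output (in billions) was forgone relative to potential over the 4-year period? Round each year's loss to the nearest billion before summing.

£3,216 billion

Year 2006: gap = -2.0 × (8.51 - 4.45) = -8.12%, loss ≈ 11576 × 8.12/100 ≈ 940.
Year 2007: gap = -2.0 × (7.54 - 4.45) = -6.18%, loss ≈ 11576 × 6.18/100 ≈ 715.
Year 2008: gap = -2.0 × (7.99 - 4.45) = -7.08%, loss ≈ 11576 × 7.08/100 ≈ 820.
Year 2009: gap = -2.0 × (7.65 - 4.45) = -6.4%, loss ≈ 11576 × 6.4/100 ≈ 741.
Total lost output = 940 + 715 + 820 + 741 = 3216 billion.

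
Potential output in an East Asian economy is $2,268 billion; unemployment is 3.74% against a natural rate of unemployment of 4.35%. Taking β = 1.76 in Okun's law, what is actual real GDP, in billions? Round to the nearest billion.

$2,292 billion

Unemployment gap = 3.74 - 4.35 = -0.61 points, so the output gap is -1.76 × (-0.61) = 1.0736%.
Actual GDP = 2268 × (1 + 1.0736/100) = 2268 × 1.010736 ≈ 2292 billion.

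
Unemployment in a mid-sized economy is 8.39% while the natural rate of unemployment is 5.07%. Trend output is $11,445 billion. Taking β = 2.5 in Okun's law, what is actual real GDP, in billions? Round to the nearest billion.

Unemployment gap = 8.39 - 5.07 = 3.32 points, so the output gap is -2.5 × 3.32 = -8.3%.
Actual GDP = 11445 × (1 - 8.3/100) = 11445 × 0.917 ≈ 10495 billion.

$10,495 billion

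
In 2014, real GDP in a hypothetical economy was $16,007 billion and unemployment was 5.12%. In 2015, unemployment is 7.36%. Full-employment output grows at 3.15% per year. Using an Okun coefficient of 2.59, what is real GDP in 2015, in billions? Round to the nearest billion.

$15,583 billion

Δu = 7.36 - 5.12 = 2.24 points.
Okun's law (growth form): g_Y = g_Y* - β × Δu = 3.15 - 2.59 × (2.24) = 3.15 - 5.8016 = -2.6516%.
Real GDP in the next year = 16007 × (1 - 2.6516/100) = 16007 × 0.973484 ≈ 15583 billion.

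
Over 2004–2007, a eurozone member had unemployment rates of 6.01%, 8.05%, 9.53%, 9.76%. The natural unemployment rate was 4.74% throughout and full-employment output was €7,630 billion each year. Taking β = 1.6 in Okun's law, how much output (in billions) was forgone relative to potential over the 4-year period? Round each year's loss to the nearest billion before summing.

€1,757 billion

Year 2004: gap = -1.6 × (6.01 - 4.74) = -2.032%, loss ≈ 7630 × 2.032/100 ≈ 155.
Year 2005: gap = -1.6 × (8.05 - 4.74) = -5.296%, loss ≈ 7630 × 5.296/100 ≈ 404.
Year 2006: gap = -1.6 × (9.53 - 4.74) = -7.664%, loss ≈ 7630 × 7.664/100 ≈ 585.
Year 2007: gap = -1.6 × (9.76 - 4.74) = -8.032%, loss ≈ 7630 × 8.032/100 ≈ 613.
Total lost output = 155 + 404 + 585 + 613 = 1757 billion.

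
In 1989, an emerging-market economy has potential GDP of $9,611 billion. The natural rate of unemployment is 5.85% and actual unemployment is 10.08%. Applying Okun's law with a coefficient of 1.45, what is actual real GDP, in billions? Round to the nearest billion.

Unemployment gap = 10.08 - 5.85 = 4.23 points, so the output gap is -1.45 × 4.23 = -6.1335%.
Actual GDP = 9611 × (1 - 6.1335/100) = 9611 × 0.938665 ≈ 9022 billion.

$9,022 billion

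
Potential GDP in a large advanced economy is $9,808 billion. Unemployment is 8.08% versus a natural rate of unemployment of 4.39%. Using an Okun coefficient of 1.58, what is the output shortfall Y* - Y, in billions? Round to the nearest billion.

$572 billion

Output gap = -1.58 × (8.08 - 4.39) = -1.58 × 3.69 = -5.8302%.
Actual GDP ≈ 9808 × 0.941698 ≈ 9236 billion, so the shortfall is 9808 - 9236 = 572 billion.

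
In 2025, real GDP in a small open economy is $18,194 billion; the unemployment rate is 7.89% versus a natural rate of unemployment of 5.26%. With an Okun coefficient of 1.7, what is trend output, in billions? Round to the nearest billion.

$19,046 billion

Unemployment gap = 7.89 - 5.26 = 2.63 points, so output gap = -1.7 × 2.63 = -4.471%.
Since Y = Y* × (1 + gap/100), Y* = 18194/0.95529 ≈ 19046 billion.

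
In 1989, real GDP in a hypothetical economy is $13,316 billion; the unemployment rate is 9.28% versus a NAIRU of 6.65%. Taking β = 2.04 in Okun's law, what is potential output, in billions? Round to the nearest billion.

Unemployment gap = 9.28 - 6.65 = 2.63 points, so output gap = -2.04 × 2.63 = -5.3652%.
Since Y = Y* × (1 + gap/100), Y* = 13316/0.946348 ≈ 14071 billion.

$14,071 billion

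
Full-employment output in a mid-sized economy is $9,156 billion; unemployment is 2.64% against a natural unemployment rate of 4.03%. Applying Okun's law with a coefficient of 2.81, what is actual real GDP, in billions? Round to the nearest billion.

$9,514 billion

Unemployment gap = 2.64 - 4.03 = -1.39 points, so the output gap is -2.81 × (-1.39) = 3.9059%.
Actual GDP = 9156 × (1 + 3.9059/100) = 9156 × 1.039059 ≈ 9514 billion.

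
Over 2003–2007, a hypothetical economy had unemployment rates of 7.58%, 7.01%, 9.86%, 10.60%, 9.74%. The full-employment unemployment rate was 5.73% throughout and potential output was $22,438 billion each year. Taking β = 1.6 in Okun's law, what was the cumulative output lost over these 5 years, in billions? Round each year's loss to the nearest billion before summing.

$5,795 billion

Year 2003: gap = -1.6 × (7.58 - 5.73) = -2.96%, loss ≈ 22438 × 2.96/100 ≈ 664.
Year 2004: gap = -1.6 × (7.01 - 5.73) = -2.048%, loss ≈ 22438 × 2.048/100 ≈ 460.
Year 2005: gap = -1.6 × (9.86 - 5.73) = -6.608%, loss ≈ 22438 × 6.608/100 ≈ 1483.
Year 2006: gap = -1.6 × (10.6 - 5.73) = -7.792%, loss ≈ 22438 × 7.792/100 ≈ 1748.
Year 2007: gap = -1.6 × (9.74 - 5.73) = -6.416%, loss ≈ 22438 × 6.416/100 ≈ 1440.
Total lost output = 664 + 460 + 1483 + 1748 + 1440 = 5795 billion.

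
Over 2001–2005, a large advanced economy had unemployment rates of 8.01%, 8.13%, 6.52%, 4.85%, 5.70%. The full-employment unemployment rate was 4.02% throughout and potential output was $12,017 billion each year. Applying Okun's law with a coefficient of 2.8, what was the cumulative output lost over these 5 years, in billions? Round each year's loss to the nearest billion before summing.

Year 2001: gap = -2.8 × (8.01 - 4.02) = -11.172%, loss ≈ 12017 × 11.172/100 ≈ 1343.
Year 2002: gap = -2.8 × (8.13 - 4.02) = -11.508%, loss ≈ 12017 × 11.508/100 ≈ 1383.
Year 2003: gap = -2.8 × (6.52 - 4.02) = -7%, loss ≈ 12017 × 7/100 ≈ 841.
Year 2004: gap = -2.8 × (4.85 - 4.02) = -2.324%, loss ≈ 12017 × 2.324/100 ≈ 279.
Year 2005: gap = -2.8 × (5.7 - 4.02) = -4.704%, loss ≈ 12017 × 4.704/100 ≈ 565.
Total lost output = 1343 + 1383 + 841 + 279 + 565 = 4411 billion.

$4,411 billion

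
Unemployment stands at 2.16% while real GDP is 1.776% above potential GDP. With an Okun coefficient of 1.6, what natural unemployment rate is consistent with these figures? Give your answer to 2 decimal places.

3.27%

From Okun's law, u - u* = -(output gap)/β = -(1.776)/1.6 = -1.11 points.
So u* = 2.16 + 1.11 = 3.27%.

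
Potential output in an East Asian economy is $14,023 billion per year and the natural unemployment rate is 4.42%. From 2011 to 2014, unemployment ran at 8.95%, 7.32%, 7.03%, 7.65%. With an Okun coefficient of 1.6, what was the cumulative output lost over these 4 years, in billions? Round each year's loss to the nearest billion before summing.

Year 2011: gap = -1.6 × (8.95 - 4.42) = -7.248%, loss ≈ 14023 × 7.248/100 ≈ 1016.
Year 2012: gap = -1.6 × (7.32 - 4.42) = -4.64%, loss ≈ 14023 × 4.64/100 ≈ 651.
Year 2013: gap = -1.6 × (7.03 - 4.42) = -4.176%, loss ≈ 14023 × 4.176/100 ≈ 586.
Year 2014: gap = -1.6 × (7.65 - 4.42) = -5.168%, loss ≈ 14023 × 5.168/100 ≈ 725.
Total lost output = 1016 + 651 + 586 + 725 = 2978 billion.

$2,978 billion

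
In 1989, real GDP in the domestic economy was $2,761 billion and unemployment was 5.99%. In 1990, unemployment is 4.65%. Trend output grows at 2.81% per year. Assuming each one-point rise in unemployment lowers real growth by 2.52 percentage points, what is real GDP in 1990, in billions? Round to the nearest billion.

Δu = 4.65 - 5.99 = -1.34 points.
Okun's law (growth form): g_Y = g_Y* - β × Δu = 2.81 - 2.52 × (-1.34) = 2.81 + 3.3768 = 6.1868%.
Real GDP in the next year = 2761 × (1 + 6.1868/100) = 2761 × 1.061868 ≈ 2932 billion.

$2,932 billion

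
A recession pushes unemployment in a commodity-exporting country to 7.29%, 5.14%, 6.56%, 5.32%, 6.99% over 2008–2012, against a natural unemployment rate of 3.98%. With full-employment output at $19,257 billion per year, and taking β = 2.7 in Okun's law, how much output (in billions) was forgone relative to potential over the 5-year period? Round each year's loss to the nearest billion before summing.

Year 2008: gap = -2.7 × (7.29 - 3.98) = -8.937%, loss ≈ 19257 × 8.937/100 ≈ 1721.
Year 2009: gap = -2.7 × (5.14 - 3.98) = -3.132%, loss ≈ 19257 × 3.132/100 ≈ 603.
Year 2010: gap = -2.7 × (6.56 - 3.98) = -6.966%, loss ≈ 19257 × 6.966/100 ≈ 1341.
Year 2011: gap = -2.7 × (5.32 - 3.98) = -3.618%, loss ≈ 19257 × 3.618/100 ≈ 697.
Year 2012: gap = -2.7 × (6.99 - 3.98) = -8.127%, loss ≈ 19257 × 8.127/100 ≈ 1565.
Total lost output = 1721 + 603 + 1341 + 697 + 1565 = 5927 billion.

$5,927 billion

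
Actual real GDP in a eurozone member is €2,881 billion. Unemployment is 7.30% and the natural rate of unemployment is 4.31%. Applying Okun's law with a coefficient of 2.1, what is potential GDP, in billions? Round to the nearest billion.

€3,074 billion

Unemployment gap = 7.3 - 4.31 = 2.99 points, so output gap = -2.1 × 2.99 = -6.279%.
Since Y = Y* × (1 + gap/100), Y* = 2881/0.93721 ≈ 3074 billion.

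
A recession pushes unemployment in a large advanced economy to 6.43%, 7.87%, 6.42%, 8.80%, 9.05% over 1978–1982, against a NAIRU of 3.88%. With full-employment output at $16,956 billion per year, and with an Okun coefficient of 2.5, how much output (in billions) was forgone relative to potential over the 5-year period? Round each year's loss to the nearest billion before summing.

$8,127 billion

Year 1978: gap = -2.5 × (6.43 - 3.88) = -6.375%, loss ≈ 16956 × 6.375/100 ≈ 1081.
Year 1979: gap = -2.5 × (7.87 - 3.88) = -9.975%, loss ≈ 16956 × 9.975/100 ≈ 1691.
Year 1980: gap = -2.5 × (6.42 - 3.88) = -6.35%, loss ≈ 16956 × 6.35/100 ≈ 1077.
Year 1981: gap = -2.5 × (8.8 - 3.88) = -12.3%, loss ≈ 16956 × 12.3/100 ≈ 2086.
Year 1982: gap = -2.5 × (9.05 - 3.88) = -12.925%, loss ≈ 16956 × 12.925/100 ≈ 2192.
Total lost output = 1081 + 1691 + 1077 + 2086 + 2192 = 8127 billion.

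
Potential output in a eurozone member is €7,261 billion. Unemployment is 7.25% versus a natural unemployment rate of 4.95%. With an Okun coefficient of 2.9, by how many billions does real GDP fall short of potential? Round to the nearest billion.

Output gap = -2.9 × (7.25 - 4.95) = -2.9 × 2.3 = -6.67%.
Actual GDP ≈ 7261 × 0.9333 ≈ 6777 billion, so the shortfall is 7261 - 6777 = 484 billion.

€484 billion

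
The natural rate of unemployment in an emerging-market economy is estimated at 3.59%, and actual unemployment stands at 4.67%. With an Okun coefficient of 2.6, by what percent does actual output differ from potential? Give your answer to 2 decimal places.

-2.81%

The unemployment gap is 4.67 - 3.59 = 1.08 percentage points.
Okun's law gives an output gap of -2.6 × 1.08 = -2.808%, i.e. 2.81% below potential.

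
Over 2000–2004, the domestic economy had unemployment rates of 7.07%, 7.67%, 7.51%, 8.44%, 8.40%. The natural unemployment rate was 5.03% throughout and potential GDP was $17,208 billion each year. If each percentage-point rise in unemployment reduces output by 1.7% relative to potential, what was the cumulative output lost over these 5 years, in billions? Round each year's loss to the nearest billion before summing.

$4,078 billion

Year 2000: gap = -1.7 × (7.07 - 5.03) = -3.468%, loss ≈ 17208 × 3.468/100 ≈ 597.
Year 2001: gap = -1.7 × (7.67 - 5.03) = -4.488%, loss ≈ 17208 × 4.488/100 ≈ 772.
Year 2002: gap = -1.7 × (7.51 - 5.03) = -4.216%, loss ≈ 17208 × 4.216/100 ≈ 725.
Year 2003: gap = -1.7 × (8.44 - 5.03) = -5.797%, loss ≈ 17208 × 5.797/100 ≈ 998.
Year 2004: gap = -1.7 × (8.4 - 5.03) = -5.729%, loss ≈ 17208 × 5.729/100 ≈ 986.
Total lost output = 597 + 772 + 725 + 998 + 986 = 4078 billion.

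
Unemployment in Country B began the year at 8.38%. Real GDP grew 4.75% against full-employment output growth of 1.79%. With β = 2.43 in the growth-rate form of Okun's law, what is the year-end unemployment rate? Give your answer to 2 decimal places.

Growth-rate Okun's law: g_Y = g_Y* - β × Δu, so Δu = (g_Y* - g_Y)/β.
Δu = (1.79 - 4.75)/2.43 = -2.96/2.43 = -1.22 percentage points.
Year-end unemployment = 8.38 - 1.22 = 7.16%.

7.16%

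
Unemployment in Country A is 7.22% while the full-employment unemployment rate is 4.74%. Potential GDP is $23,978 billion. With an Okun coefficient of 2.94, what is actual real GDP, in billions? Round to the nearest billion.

Unemployment gap = 7.22 - 4.74 = 2.48 points, so the output gap is -2.94 × 2.48 = -7.2912%.
Actual GDP = 23978 × (1 - 7.2912/100) = 23978 × 0.927088 ≈ 22230 billion.

$22,230 billion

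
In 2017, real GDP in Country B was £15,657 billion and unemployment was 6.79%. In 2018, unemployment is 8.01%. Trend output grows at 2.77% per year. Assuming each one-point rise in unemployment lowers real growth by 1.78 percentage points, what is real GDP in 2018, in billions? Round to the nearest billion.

£15,751 billion

Δu = 8.01 - 6.79 = 1.22 points.
Okun's law (growth form): g_Y = g_Y* - β × Δu = 2.77 - 1.78 × (1.22) = 2.77 - 2.1716 = 0.5984%.
Real GDP in the next year = 15657 × (1 + 0.5984/100) = 15657 × 1.005984 ≈ 15751 billion.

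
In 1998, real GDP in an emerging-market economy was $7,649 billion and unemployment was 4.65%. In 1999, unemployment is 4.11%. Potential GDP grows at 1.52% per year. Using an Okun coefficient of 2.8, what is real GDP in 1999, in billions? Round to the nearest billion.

Δu = 4.11 - 4.65 = -0.54 points.
Okun's law (growth form): g_Y = g_Y* - β × Δu = 1.52 - 2.8 × (-0.54) = 1.52 + 1.512 = 3.032%.
Real GDP in the next year = 7649 × (1 + 3.032/100) = 7649 × 1.03032 ≈ 7881 billion.

$7,881 billion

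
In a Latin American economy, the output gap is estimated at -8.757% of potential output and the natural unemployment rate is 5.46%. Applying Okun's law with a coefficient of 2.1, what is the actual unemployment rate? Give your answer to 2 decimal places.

From Okun's law, u - u* = -(output gap)/β = -(-8.757)/2.1 = 4.17 points.
So u = 5.46 + 4.17 = 9.63%.

9.63%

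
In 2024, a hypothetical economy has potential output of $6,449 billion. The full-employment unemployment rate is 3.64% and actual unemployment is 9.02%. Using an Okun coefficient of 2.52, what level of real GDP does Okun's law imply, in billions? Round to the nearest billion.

$5,575 billion

Unemployment gap = 9.02 - 3.64 = 5.38 points, so the output gap is -2.52 × 5.38 = -13.5576%.
Actual GDP = 6449 × (1 - 13.5576/100) = 6449 × 0.864424 ≈ 5575 billion.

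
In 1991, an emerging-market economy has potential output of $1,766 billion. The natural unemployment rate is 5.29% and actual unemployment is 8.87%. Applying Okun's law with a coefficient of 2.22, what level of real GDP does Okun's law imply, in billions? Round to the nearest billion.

Unemployment gap = 8.87 - 5.29 = 3.58 points, so the output gap is -2.22 × 3.58 = -7.9476%.
Actual GDP = 1766 × (1 - 7.9476/100) = 1766 × 0.920524 ≈ 1626 billion.

$1,626 billion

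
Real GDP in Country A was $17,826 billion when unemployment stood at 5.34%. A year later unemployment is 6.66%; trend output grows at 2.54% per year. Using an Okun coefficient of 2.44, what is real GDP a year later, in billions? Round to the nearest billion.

$17,705 billion

Δu = 6.66 - 5.34 = 1.32 points.
Okun's law (growth form): g_Y = g_Y* - β × Δu = 2.54 - 2.44 × (1.32) = 2.54 - 3.2208 = -0.6808%.
Real GDP in the next year = 17826 × (1 - 0.6808/100) = 17826 × 0.993192 ≈ 17705 billion.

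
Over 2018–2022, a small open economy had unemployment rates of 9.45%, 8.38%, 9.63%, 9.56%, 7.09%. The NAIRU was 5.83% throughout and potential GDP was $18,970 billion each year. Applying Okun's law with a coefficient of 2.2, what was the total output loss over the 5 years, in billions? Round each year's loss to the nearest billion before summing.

Year 2018: gap = -2.2 × (9.45 - 5.83) = -7.964%, loss ≈ 18970 × 7.964/100 ≈ 1511.
Year 2019: gap = -2.2 × (8.38 - 5.83) = -5.61%, loss ≈ 18970 × 5.61/100 ≈ 1064.
Year 2020: gap = -2.2 × (9.63 - 5.83) = -8.36%, loss ≈ 18970 × 8.36/100 ≈ 1586.
Year 2021: gap = -2.2 × (9.56 - 5.83) = -8.206%, loss ≈ 18970 × 8.206/100 ≈ 1557.
Year 2022: gap = -2.2 × (7.09 - 5.83) = -2.772%, loss ≈ 18970 × 2.772/100 ≈ 526.
Total lost output = 1511 + 1064 + 1586 + 1557 + 526 = 6244 billion.

$6,244 billion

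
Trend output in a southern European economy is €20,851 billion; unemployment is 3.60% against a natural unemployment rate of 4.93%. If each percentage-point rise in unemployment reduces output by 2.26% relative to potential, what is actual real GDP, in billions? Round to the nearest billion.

Unemployment gap = 3.6 - 4.93 = -1.33 points, so the output gap is -2.26 × (-1.33) = 3.0058%.
Actual GDP = 20851 × (1 + 3.0058/100) = 20851 × 1.030058 ≈ 21478 billion.

€21,478 billion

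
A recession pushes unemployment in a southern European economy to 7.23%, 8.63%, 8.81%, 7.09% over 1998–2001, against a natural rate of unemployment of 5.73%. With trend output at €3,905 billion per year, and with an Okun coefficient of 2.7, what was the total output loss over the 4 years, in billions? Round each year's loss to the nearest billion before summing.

€932 billion

Year 1998: gap = -2.7 × (7.23 - 5.73) = -4.05%, loss ≈ 3905 × 4.05/100 ≈ 158.
Year 1999: gap = -2.7 × (8.63 - 5.73) = -7.83%, loss ≈ 3905 × 7.83/100 ≈ 306.
Year 2000: gap = -2.7 × (8.81 - 5.73) = -8.316%, loss ≈ 3905 × 8.316/100 ≈ 325.
Year 2001: gap = -2.7 × (7.09 - 5.73) = -3.672%, loss ≈ 3905 × 3.672/100 ≈ 143.
Total lost output = 158 + 306 + 325 + 143 = 932 billion.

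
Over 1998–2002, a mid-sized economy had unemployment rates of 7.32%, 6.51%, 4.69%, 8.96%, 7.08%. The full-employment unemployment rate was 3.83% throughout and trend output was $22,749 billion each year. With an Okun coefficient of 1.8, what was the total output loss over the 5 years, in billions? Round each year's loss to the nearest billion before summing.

Year 1998: gap = -1.8 × (7.32 - 3.83) = -6.282%, loss ≈ 22749 × 6.282/100 ≈ 1429.
Year 1999: gap = -1.8 × (6.51 - 3.83) = -4.824%, loss ≈ 22749 × 4.824/100 ≈ 1097.
Year 2000: gap = -1.8 × (4.69 - 3.83) = -1.548%, loss ≈ 22749 × 1.548/100 ≈ 352.
Year 2001: gap = -1.8 × (8.96 - 3.83) = -9.234%, loss ≈ 22749 × 9.234/100 ≈ 2101.
Year 2002: gap = -1.8 × (7.08 - 3.83) = -5.85%, loss ≈ 22749 × 5.85/100 ≈ 1331.
Total lost output = 1429 + 1097 + 352 + 2101 + 1331 = 6310 billion.

$6,310 billion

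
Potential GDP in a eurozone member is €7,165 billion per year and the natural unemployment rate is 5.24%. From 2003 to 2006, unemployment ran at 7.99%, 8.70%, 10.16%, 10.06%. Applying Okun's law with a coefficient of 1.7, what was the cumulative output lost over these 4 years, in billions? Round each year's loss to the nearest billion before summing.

Year 2003: gap = -1.7 × (7.99 - 5.24) = -4.675%, loss ≈ 7165 × 4.675/100 ≈ 335.
Year 2004: gap = -1.7 × (8.7 - 5.24) = -5.882%, loss ≈ 7165 × 5.882/100 ≈ 421.
Year 2005: gap = -1.7 × (10.16 - 5.24) = -8.364%, loss ≈ 7165 × 8.364/100 ≈ 599.
Year 2006: gap = -1.7 × (10.06 - 5.24) = -8.194%, loss ≈ 7165 × 8.194/100 ≈ 587.
Total lost output = 335 + 421 + 599 + 587 = 1942 billion.

€1,942 billion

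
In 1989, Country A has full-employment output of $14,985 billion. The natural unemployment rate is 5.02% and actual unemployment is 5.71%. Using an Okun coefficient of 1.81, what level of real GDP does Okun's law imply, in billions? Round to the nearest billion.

Unemployment gap = 5.71 - 5.02 = 0.69 points, so the output gap is -1.81 × 0.69 = -1.2489%.
Actual GDP = 14985 × (1 - 1.2489/100) = 14985 × 0.987511 ≈ 14798 billion.

$14,798 billion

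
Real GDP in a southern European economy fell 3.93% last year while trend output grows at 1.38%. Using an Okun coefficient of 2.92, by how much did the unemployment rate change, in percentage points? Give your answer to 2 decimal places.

Growth-rate Okun's law: g_Y = g_Y* - β × Δu, so Δu = (g_Y* - g_Y)/β.
Δu = (1.38 + 3.93)/2.92 = 5.31/2.92 = 1.82 percentage points.

1.82 percentage points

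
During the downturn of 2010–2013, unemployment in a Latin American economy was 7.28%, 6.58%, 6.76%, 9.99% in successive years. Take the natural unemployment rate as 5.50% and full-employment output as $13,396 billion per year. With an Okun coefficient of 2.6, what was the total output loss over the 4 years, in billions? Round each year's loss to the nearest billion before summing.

Year 2010: gap = -2.6 × (7.28 - 5.5) = -4.628%, loss ≈ 13396 × 4.628/100 ≈ 620.
Year 2011: gap = -2.6 × (6.58 - 5.5) = -2.808%, loss ≈ 13396 × 2.808/100 ≈ 376.
Year 2012: gap = -2.6 × (6.76 - 5.5) = -3.276%, loss ≈ 13396 × 3.276/100 ≈ 439.
Year 2013: gap = -2.6 × (9.99 - 5.5) = -11.674%, loss ≈ 13396 × 11.674/100 ≈ 1564.
Total lost output = 620 + 376 + 439 + 1564 = 2999 billion.

$2,999 billion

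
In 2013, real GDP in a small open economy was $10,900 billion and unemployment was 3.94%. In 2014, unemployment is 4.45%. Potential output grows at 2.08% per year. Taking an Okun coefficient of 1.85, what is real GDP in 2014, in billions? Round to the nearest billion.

$11,024 billion

Δu = 4.45 - 3.94 = 0.51 points.
Okun's law (growth form): g_Y = g_Y* - β × Δu = 2.08 - 1.85 × (0.51) = 2.08 - 0.9435 = 1.1365%.
Real GDP in the next year = 10900 × (1 + 1.1365/100) = 10900 × 1.011365 ≈ 11024 billion.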